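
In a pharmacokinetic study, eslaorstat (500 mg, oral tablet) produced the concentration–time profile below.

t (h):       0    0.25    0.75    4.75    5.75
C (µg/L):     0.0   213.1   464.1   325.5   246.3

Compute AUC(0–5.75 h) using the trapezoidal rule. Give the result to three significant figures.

AUC = 2060 µg/L·h

Trapezoidal AUC_0→5.75:
  [0→0.25]: (0.0+213.1)/2 × 0.25 = 26.6375
  [0.25→0.75]: (213.1+464.1)/2 × 0.5 = 169.3
  [0.75→4.75]: (464.1+325.5)/2 × 4 = 1579.2
  [4.75→5.75]: (325.5+246.3)/2 × 1 = 285.9
  Sum = 2061.0375 µg/L·h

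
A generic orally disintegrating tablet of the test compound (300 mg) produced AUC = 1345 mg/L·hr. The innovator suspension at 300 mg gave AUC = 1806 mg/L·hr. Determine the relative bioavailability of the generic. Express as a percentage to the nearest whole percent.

F_rel = 74%

F_rel = (AUC_test/D_test) / (AUC_ref/D_ref)
      = (1345/300) / (1806/300)
      = 4.48333 / 6.02 = 0.7447 = 74.47%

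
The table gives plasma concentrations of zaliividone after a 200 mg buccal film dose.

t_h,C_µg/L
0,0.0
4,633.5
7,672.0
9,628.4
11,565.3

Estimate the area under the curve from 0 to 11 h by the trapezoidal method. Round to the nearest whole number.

AUC = 5719 µg/L·h

Trapezoidal AUC_0→11:
  [0→4]: (0.0+633.5)/2 × 4 = 1267.0
  [4→7]: (633.5+672.0)/2 × 3 = 1958.25
  [7→9]: (672.0+628.4)/2 × 2 = 1300.4
  [9→11]: (628.4+565.3)/2 × 2 = 1193.7
  Sum = 5719.35 µg/L·h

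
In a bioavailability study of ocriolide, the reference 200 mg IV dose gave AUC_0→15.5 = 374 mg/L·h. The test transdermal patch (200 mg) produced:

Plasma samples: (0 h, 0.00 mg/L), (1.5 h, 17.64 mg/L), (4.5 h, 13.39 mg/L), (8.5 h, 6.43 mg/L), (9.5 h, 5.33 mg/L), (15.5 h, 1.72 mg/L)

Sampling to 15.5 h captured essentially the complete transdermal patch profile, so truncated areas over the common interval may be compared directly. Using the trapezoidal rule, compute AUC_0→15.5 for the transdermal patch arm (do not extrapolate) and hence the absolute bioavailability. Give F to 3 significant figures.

Trapezoidal AUC_0→15.5 (transdermal patch):
  [0→1.5]: (0.00+17.64)/2 × 1.5 = 13.23
  [1.5→4.5]: (17.64+13.39)/2 × 3 = 46.545
  [4.5→8.5]: (13.39+6.43)/2 × 4 = 39.64
  [8.5→9.5]: (6.43+5.33)/2 × 1 = 5.88
  [9.5→15.5]: (5.33+1.72)/2 × 6 = 21.15
  Sum = 126.445 mg/L·h
F = (AUC_ev/D_ev)/(AUC_iv/D_iv) = (126.445/200)/(374/200) = 0.632225/1.87 = 0.3381

F = 0.338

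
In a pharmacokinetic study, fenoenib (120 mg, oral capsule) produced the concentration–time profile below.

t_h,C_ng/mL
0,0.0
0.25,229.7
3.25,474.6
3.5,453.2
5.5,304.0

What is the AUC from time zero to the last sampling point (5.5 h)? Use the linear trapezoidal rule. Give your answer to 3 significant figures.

AUC = 1960 ng/mL·h

Trapezoidal AUC_0→5.5:
  [0→0.25]: (0.0+229.7)/2 × 0.25 = 28.7125
  [0.25→3.25]: (229.7+474.6)/2 × 3 = 1056.45
  [3.25→3.5]: (474.6+453.2)/2 × 0.25 = 115.975
  [3.5→5.5]: (453.2+304.0)/2 × 2 = 757.2
  Sum = 1958.3375 ng/mL·h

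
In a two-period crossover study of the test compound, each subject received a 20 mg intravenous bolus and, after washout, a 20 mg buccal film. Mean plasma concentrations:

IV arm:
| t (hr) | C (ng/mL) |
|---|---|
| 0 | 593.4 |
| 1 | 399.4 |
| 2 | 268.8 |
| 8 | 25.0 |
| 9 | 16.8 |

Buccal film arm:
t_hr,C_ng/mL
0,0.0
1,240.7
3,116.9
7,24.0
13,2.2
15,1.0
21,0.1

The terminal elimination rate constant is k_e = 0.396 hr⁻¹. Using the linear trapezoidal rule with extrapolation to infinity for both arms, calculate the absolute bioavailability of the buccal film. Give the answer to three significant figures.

F = 0.476

Trapezoidal AUC_0→9 (IV):
  [0→1]: (593.4+399.4)/2 × 1 = 496.4
  [1→2]: (399.4+268.8)/2 × 1 = 334.1
  [2→8]: (268.8+25.0)/2 × 6 = 881.4
  [8→9]: (25.0+16.8)/2 × 1 = 20.9
  Sum = 1732.8 ng/mL·hr
IV tail: 16.8/0.396 = 42.424; AUC_iv,0→∞ = 1732.8 + 42.424 = 1775.224 ng/mL·hr
Trapezoidal AUC_0→21 (buccal film):
  [0→1]: (0.0+240.7)/2 × 1 = 120.35
  [1→3]: (240.7+116.9)/2 × 2 = 357.6
  [3→7]: (116.9+24.0)/2 × 4 = 281.8
  [7→13]: (24.0+2.2)/2 × 6 = 78.6
  [13→15]: (2.2+1.0)/2 × 2 = 3.2
  [15→21]: (1.0+0.1)/2 × 6 = 3.3
  Sum = 844.85 ng/mL·hr
buccal film tail: 0.1/0.396 = 0.253; AUC_ev,0→∞ = 844.85 + 0.253 = 845.103 ng/mL·hr
F = (AUC_ev/D_ev)/(AUC_iv/D_iv) = (845.103/20)/(1775.224/20) = 42.25515/88.7612 = 0.4761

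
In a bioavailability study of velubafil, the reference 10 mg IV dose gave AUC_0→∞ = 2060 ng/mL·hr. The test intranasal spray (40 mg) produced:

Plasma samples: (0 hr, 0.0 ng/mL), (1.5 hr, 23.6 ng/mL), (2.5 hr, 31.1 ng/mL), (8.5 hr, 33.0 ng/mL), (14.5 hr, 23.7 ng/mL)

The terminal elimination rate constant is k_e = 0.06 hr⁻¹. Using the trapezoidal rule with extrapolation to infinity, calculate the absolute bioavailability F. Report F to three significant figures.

Trapezoidal AUC_0→14.5 (intranasal spray):
  [0→1.5]: (0.0+23.6)/2 × 1.5 = 17.7
  [1.5→2.5]: (23.6+31.1)/2 × 1 = 27.35
  [2.5→8.5]: (31.1+33.0)/2 × 6 = 192.3
  [8.5→14.5]: (33.0+23.7)/2 × 6 = 170.1
  Sum = 407.45 ng/mL·hr
Tail: C_last/k_e = 23.7/0.06 = 395.000
AUC_0→∞ (intranasal spray) = 407.45 + 395.000 = 802.45 ng/mL·hr
F = (AUC_ev/D_ev)/(AUC_iv/D_iv) = (802.45/40)/(2060/10) = 20.06125/206 = 0.0974

F = 0.0974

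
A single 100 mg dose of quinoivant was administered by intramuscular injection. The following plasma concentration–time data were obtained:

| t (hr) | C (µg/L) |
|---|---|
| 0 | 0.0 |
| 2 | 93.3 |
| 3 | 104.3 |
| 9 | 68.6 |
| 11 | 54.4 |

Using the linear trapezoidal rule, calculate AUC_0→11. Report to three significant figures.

Trapezoidal AUC_0→11:
  [0→2]: (0.0+93.3)/2 × 2 = 93.3
  [2→3]: (93.3+104.3)/2 × 1 = 98.8
  [3→9]: (104.3+68.6)/2 × 6 = 518.7
  [9→11]: (68.6+54.4)/2 × 2 = 123.0
  Sum = 833.8 µg/L·hr

AUC = 834 µg/L·hr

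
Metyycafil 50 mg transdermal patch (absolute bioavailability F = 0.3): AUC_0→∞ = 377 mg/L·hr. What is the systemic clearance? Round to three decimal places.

CL = 0.040 L/hr

CL = F × Dose / AUC_0→∞
   = 0.3 × 50 / 377 = 0.0397878 L/hr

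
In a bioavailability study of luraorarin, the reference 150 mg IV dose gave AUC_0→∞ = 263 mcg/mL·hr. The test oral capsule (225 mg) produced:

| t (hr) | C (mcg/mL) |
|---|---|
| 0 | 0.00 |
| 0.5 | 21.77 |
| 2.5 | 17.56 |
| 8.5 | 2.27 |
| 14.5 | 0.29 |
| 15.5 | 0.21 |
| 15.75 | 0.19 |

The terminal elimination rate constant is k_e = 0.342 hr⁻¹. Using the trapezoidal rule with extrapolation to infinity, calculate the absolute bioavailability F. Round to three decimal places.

Trapezoidal AUC_0→15.75 (oral capsule):
  [0→0.5]: (0.00+21.77)/2 × 0.5 = 5.4425
  [0.5→2.5]: (21.77+17.56)/2 × 2 = 39.33
  [2.5→8.5]: (17.56+2.27)/2 × 6 = 59.49
  [8.5→14.5]: (2.27+0.29)/2 × 6 = 7.68
  [14.5→15.5]: (0.29+0.21)/2 × 1 = 0.25
  [15.5→15.75]: (0.21+0.19)/2 × 0.25 = 0.05
  Sum = 112.2425 mcg/mL·hr
Tail: C_last/k_e = 0.19/0.342 = 0.556
AUC_0→∞ (oral capsule) = 112.2425 + 0.556 = 112.7985 mcg/mL·hr
F = (AUC_ev/D_ev)/(AUC_iv/D_iv) = (112.7985/225)/(263/150) = 0.501327/1.75333 = 0.2859

F = 0.286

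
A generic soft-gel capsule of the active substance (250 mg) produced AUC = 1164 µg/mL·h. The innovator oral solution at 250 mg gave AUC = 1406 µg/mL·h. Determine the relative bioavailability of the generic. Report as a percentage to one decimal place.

F_rel = 82.8%

F_rel = (AUC_test/D_test) / (AUC_ref/D_ref)
      = (1164/250) / (1406/250)
      = 4.656 / 5.624 = 0.8279 = 82.79%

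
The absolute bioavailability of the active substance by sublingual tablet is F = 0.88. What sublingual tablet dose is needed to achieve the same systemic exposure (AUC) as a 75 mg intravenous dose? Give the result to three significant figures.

D_sublingual = 85.2 mg

For equal systemic exposure: F × D_ev = D_iv
D_ev = D_iv / F = 75 / 0.88 = 85.2273 mg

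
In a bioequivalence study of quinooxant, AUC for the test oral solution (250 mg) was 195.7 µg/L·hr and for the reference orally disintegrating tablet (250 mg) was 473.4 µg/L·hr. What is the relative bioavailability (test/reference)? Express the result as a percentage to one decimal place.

F_rel = 41.3%

F_rel = (AUC_test/D_test) / (AUC_ref/D_ref)
      = (195.7/250) / (473.4/250)
      = 0.7828 / 1.8936 = 0.4134 = 41.34%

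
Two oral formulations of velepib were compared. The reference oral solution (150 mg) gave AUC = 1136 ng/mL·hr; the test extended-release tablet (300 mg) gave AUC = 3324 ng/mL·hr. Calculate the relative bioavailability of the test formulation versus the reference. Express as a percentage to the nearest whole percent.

F_rel = 146%

F_rel = (AUC_test/D_test) / (AUC_ref/D_ref)
      = (3324/300) / (1136/150)
      = 11.08 / 7.57333 = 1.4630 = 146.30%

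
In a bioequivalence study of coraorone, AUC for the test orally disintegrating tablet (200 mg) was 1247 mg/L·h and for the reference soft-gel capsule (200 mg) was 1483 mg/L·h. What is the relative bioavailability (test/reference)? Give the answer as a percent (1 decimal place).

F_rel = (AUC_test/D_test) / (AUC_ref/D_ref)
      = (1247/200) / (1483/200)
      = 6.235 / 7.415 = 0.8409 = 84.09%

F_rel = 84.1%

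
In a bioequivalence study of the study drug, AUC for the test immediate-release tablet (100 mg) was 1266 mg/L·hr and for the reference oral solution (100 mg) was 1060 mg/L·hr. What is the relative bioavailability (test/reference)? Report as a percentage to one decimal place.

F_rel = (AUC_test/D_test) / (AUC_ref/D_ref)
      = (1266/100) / (1060/100)
      = 12.66 / 10.6 = 1.1943 = 119.43%

F_rel = 119.4%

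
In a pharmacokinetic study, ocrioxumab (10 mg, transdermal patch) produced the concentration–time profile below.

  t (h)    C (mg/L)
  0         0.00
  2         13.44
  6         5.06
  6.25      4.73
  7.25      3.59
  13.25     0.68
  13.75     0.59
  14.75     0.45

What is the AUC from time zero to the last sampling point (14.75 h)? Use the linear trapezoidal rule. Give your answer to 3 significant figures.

AUC = 69.5 mg/L·h

Trapezoidal AUC_0→14.75:
  [0→2]: (0.00+13.44)/2 × 2 = 13.44
  [2→6]: (13.44+5.06)/2 × 4 = 37.0
  [6→6.25]: (5.06+4.73)/2 × 0.25 = 1.22375
  [6.25→7.25]: (4.73+3.59)/2 × 1 = 4.16
  [7.25→13.25]: (3.59+0.68)/2 × 6 = 12.81
  [13.25→13.75]: (0.68+0.59)/2 × 0.5 = 0.3175
  [13.75→14.75]: (0.59+0.45)/2 × 1 = 0.52
  Sum = 69.47125 mg/L·h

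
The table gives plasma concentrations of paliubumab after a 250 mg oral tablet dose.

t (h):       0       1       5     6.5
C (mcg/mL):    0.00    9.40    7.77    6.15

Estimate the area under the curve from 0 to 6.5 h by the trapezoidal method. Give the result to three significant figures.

Trapezoidal AUC_0→6.5:
  [0→1]: (0.00+9.40)/2 × 1 = 4.7
  [1→5]: (9.40+7.77)/2 × 4 = 34.34
  [5→6.5]: (7.77+6.15)/2 × 1.5 = 10.44
  Sum = 49.48 mcg/mL·h

AUC = 49.5 mcg/mL·h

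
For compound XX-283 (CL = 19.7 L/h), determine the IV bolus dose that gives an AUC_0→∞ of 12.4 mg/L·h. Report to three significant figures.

Dose = 244 mg

Dose_iv = CL × AUC_0→∞
     = 19.7 × 12.4 = 244.28 mg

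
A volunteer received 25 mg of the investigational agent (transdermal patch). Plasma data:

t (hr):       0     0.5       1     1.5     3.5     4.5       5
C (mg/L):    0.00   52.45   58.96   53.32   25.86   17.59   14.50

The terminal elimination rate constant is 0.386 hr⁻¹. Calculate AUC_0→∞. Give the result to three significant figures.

AUC = 216 mg/L·hr

Trapezoidal AUC_0→5:
  [0→0.5]: (0.00+52.45)/2 × 0.5 = 13.1125
  [0.5→1]: (52.45+58.96)/2 × 0.5 = 27.8525
  [1→1.5]: (58.96+53.32)/2 × 0.5 = 28.07
  [1.5→3.5]: (53.32+25.86)/2 × 2 = 79.18
  [3.5→4.5]: (25.86+17.59)/2 × 1 = 21.725
  [4.5→5]: (17.59+14.50)/2 × 0.5 = 8.0225
  Sum = 177.9625 mg/L·hr
Extrapolated tail: C_last / k_e = 14.50 / 0.386 = 37.565
AUC_0→∞ = 177.9625 + 37.565 = 215.5275 mg/L·hr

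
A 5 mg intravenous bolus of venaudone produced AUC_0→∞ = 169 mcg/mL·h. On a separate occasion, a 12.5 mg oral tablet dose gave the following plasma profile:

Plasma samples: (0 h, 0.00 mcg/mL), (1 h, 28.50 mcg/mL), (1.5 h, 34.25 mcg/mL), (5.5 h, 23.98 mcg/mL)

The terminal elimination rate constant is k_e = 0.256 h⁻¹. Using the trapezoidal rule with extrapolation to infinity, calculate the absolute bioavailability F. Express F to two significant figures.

F = 0.57

Trapezoidal AUC_0→5.5 (oral tablet):
  [0→1]: (0.00+28.50)/2 × 1 = 14.25
  [1→1.5]: (28.50+34.25)/2 × 0.5 = 15.6875
  [1.5→5.5]: (34.25+23.98)/2 × 4 = 116.46
  Sum = 146.3975 mcg/mL·h
Tail: C_last/k_e = 23.98/0.256 = 93.672
AUC_0→∞ (oral tablet) = 146.3975 + 93.672 = 240.0695 mcg/mL·h
F = (AUC_ev/D_ev)/(AUC_iv/D_iv) = (240.0695/12.5)/(169/5) = 19.20556/33.8 = 0.5682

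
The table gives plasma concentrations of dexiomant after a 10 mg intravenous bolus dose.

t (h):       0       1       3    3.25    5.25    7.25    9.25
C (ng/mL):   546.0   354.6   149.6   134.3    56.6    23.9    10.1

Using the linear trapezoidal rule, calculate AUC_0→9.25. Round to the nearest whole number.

Trapezoidal AUC_0→9.25:
  [0→1]: (546.0+354.6)/2 × 1 = 450.3
  [1→3]: (354.6+149.6)/2 × 2 = 504.2
  [3→3.25]: (149.6+134.3)/2 × 0.25 = 35.4875
  [3.25→5.25]: (134.3+56.6)/2 × 2 = 190.9
  [5.25→7.25]: (56.6+23.9)/2 × 2 = 80.5
  [7.25→9.25]: (23.9+10.1)/2 × 2 = 34.0
  Sum = 1295.3875 ng/mL·h

AUC = 1295 ng/mL·h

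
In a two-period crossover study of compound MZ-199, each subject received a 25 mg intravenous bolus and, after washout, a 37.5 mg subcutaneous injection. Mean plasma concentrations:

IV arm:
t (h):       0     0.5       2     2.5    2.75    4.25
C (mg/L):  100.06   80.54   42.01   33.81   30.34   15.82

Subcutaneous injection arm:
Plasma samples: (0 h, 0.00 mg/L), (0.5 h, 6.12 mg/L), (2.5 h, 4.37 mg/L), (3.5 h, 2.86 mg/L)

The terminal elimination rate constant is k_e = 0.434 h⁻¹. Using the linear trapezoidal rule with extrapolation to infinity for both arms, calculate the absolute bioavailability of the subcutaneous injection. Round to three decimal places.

F = 0.063

Trapezoidal AUC_0→4.25 (IV):
  [0→0.5]: (100.06+80.54)/2 × 0.5 = 45.15
  [0.5→2]: (80.54+42.01)/2 × 1.5 = 91.9125
  [2→2.5]: (42.01+33.81)/2 × 0.5 = 18.955
  [2.5→2.75]: (33.81+30.34)/2 × 0.25 = 8.01875
  [2.75→4.25]: (30.34+15.82)/2 × 1.5 = 34.62
  Sum = 198.65625 mg/L·h
IV tail: 15.82/0.434 = 36.452; AUC_iv,0→∞ = 198.65625 + 36.452 = 235.10825 mg/L·h
Trapezoidal AUC_0→3.5 (subcutaneous injection):
  [0→0.5]: (0.00+6.12)/2 × 0.5 = 1.53
  [0.5→2.5]: (6.12+4.37)/2 × 2 = 10.49
  [2.5→3.5]: (4.37+2.86)/2 × 1 = 3.615
  Sum = 15.635 mg/L·h
subcutaneous injection tail: 2.86/0.434 = 6.590; AUC_ev,0→∞ = 15.635 + 6.590 = 22.225 mg/L·h
F = (AUC_ev/D_ev)/(AUC_iv/D_iv) = (22.225/37.5)/(235.10825/25) = 0.592667/9.40433 = 0.0630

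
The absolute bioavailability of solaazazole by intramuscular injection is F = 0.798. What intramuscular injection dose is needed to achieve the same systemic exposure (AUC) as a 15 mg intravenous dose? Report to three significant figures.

D_intramuscular = 18.8 mg

For equal systemic exposure: F × D_ev = D_iv
D_ev = D_iv / F = 15 / 0.798 = 18.797 mg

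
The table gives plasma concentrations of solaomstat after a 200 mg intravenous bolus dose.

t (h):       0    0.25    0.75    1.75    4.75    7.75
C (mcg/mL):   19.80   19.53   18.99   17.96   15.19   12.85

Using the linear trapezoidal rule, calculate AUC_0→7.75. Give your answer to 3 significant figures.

Trapezoidal AUC_0→7.75:
  [0→0.25]: (19.80+19.53)/2 × 0.25 = 4.91625
  [0.25→0.75]: (19.53+18.99)/2 × 0.5 = 9.63
  [0.75→1.75]: (18.99+17.96)/2 × 1 = 18.475
  [1.75→4.75]: (17.96+15.19)/2 × 3 = 49.725
  [4.75→7.75]: (15.19+12.85)/2 × 3 = 42.06
  Sum = 124.80625 mcg/mL·h

AUC = 125 mcg/mL·h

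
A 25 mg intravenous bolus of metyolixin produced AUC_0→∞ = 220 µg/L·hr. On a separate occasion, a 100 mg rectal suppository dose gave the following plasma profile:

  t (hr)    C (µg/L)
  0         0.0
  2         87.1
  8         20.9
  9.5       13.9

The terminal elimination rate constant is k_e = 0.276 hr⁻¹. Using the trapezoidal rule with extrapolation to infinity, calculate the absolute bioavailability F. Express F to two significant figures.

Trapezoidal AUC_0→9.5 (rectal suppository):
  [0→2]: (0.0+87.1)/2 × 2 = 87.1
  [2→8]: (87.1+20.9)/2 × 6 = 324.0
  [8→9.5]: (20.9+13.9)/2 × 1.5 = 26.1
  Sum = 437.2 µg/L·hr
Tail: C_last/k_e = 13.9/0.276 = 50.362
AUC_0→∞ (rectal suppository) = 437.2 + 50.362 = 487.562 µg/L·hr
F = (AUC_ev/D_ev)/(AUC_iv/D_iv) = (487.562/100)/(220/25) = 4.87562/8.8 = 0.5540

F = 0.55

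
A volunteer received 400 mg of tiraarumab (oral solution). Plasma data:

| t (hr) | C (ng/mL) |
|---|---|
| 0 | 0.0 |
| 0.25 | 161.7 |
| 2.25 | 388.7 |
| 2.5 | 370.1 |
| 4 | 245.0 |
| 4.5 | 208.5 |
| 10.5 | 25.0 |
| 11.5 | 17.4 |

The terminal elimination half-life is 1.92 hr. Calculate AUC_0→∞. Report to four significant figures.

AUC = 2010 ng/mL·hr

Trapezoidal AUC_0→11.5:
  [0→0.25]: (0.0+161.7)/2 × 0.25 = 20.2125
  [0.25→2.25]: (161.7+388.7)/2 × 2 = 550.4
  [2.25→2.5]: (388.7+370.1)/2 × 0.25 = 94.85
  [2.5→4]: (370.1+245.0)/2 × 1.5 = 461.325
  [4→4.5]: (245.0+208.5)/2 × 0.5 = 113.375
  [4.5→10.5]: (208.5+25.0)/2 × 6 = 700.5
  [10.5→11.5]: (25.0+17.4)/2 × 1 = 21.2
  Sum = 1961.8625 ng/mL·hr
k_e = ln2 / t½ = 0.693147 / 1.92 = 0.3610 hr^-1
Extrapolated tail: C_last / k_e = 17.4 / 0.361 = 48.199
AUC_0→∞ = 1961.8625 + 48.199 = 2010.0615 ng/mL·hr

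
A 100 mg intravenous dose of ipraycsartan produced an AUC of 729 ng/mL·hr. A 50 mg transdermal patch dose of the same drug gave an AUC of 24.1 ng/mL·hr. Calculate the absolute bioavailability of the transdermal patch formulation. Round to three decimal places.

F = (AUC_ev / D_ev) / (AUC_iv / D_iv)
  = (24.1/50) / (729/100)
  = 0.482 / 7.29 = 0.0661

F = 0.066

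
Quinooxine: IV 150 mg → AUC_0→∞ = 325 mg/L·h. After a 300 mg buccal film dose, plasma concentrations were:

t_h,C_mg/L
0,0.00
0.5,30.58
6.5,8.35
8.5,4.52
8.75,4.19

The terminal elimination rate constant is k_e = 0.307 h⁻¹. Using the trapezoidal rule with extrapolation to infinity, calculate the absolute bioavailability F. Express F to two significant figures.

Trapezoidal AUC_0→8.75 (buccal film):
  [0→0.5]: (0.00+30.58)/2 × 0.5 = 7.645
  [0.5→6.5]: (30.58+8.35)/2 × 6 = 116.79
  [6.5→8.5]: (8.35+4.52)/2 × 2 = 12.87
  [8.5→8.75]: (4.52+4.19)/2 × 0.25 = 1.08875
  Sum = 138.39375 mg/L·h
Tail: C_last/k_e = 4.19/0.307 = 13.648
AUC_0→∞ (buccal film) = 138.39375 + 13.648 = 152.04175 mg/L·h
F = (AUC_ev/D_ev)/(AUC_iv/D_iv) = (152.04175/300)/(325/150) = 0.506806/2.16667 = 0.2339

F = 0.23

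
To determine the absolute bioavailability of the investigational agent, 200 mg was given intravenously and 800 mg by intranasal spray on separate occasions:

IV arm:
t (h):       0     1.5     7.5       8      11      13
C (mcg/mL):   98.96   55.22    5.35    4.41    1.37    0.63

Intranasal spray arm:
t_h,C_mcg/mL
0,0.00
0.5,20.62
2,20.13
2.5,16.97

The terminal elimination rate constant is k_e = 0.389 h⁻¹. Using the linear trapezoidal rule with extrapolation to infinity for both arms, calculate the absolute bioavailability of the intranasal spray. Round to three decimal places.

F = 0.071

Trapezoidal AUC_0→13 (IV):
  [0→1.5]: (98.96+55.22)/2 × 1.5 = 115.635
  [1.5→7.5]: (55.22+5.35)/2 × 6 = 181.71
  [7.5→8]: (5.35+4.41)/2 × 0.5 = 2.44
  [8→11]: (4.41+1.37)/2 × 3 = 8.67
  [11→13]: (1.37+0.63)/2 × 2 = 2.0
  Sum = 310.455 mcg/mL·h
IV tail: 0.63/0.389 = 1.620; AUC_iv,0→∞ = 310.455 + 1.620 = 312.075 mcg/mL·h
Trapezoidal AUC_0→2.5 (intranasal spray):
  [0→0.5]: (0.00+20.62)/2 × 0.5 = 5.155
  [0.5→2]: (20.62+20.13)/2 × 1.5 = 30.5625
  [2→2.5]: (20.13+16.97)/2 × 0.5 = 9.275
  Sum = 44.9925 mcg/mL·h
intranasal spray tail: 16.97/0.389 = 43.625; AUC_ev,0→∞ = 44.9925 + 43.625 = 88.6175 mcg/mL·h
F = (AUC_ev/D_ev)/(AUC_iv/D_iv) = (88.6175/800)/(312.075/200) = 0.110772/1.560375 = 0.0710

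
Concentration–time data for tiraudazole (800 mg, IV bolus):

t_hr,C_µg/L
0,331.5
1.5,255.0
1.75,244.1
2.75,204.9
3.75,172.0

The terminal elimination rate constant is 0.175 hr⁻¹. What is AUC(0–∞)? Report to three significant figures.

Trapezoidal AUC_0→3.75:
  [0→1.5]: (331.5+255.0)/2 × 1.5 = 439.875
  [1.5→1.75]: (255.0+244.1)/2 × 0.25 = 62.3875
  [1.75→2.75]: (244.1+204.9)/2 × 1 = 224.5
  [2.75→3.75]: (204.9+172.0)/2 × 1 = 188.45
  Sum = 915.2125 µg/L·hr
Extrapolated tail: C_last / k_e = 172.0 / 0.175 = 982.857
AUC_0→∞ = 915.2125 + 982.857 = 1898.0695 µg/L·hr

AUC = 1900 µg/L·hr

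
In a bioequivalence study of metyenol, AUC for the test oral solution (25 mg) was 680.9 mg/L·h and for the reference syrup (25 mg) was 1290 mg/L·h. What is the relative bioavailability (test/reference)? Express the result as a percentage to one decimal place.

F_rel = 52.8%

F_rel = (AUC_test/D_test) / (AUC_ref/D_ref)
      = (680.9/25) / (1290/25)
      = 27.236 / 51.6 = 0.5278 = 52.78%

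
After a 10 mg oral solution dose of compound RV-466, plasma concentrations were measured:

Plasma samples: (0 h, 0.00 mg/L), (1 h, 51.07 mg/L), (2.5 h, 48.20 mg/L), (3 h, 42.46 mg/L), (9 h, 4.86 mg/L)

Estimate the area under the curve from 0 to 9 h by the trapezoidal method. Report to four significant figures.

AUC = 264.6 mg/L·h

Trapezoidal AUC_0→9:
  [0→1]: (0.00+51.07)/2 × 1 = 25.535
  [1→2.5]: (51.07+48.20)/2 × 1.5 = 74.4525
  [2.5→3]: (48.20+42.46)/2 × 0.5 = 22.665
  [3→9]: (42.46+4.86)/2 × 6 = 141.96
  Sum = 264.6125 mg/L·h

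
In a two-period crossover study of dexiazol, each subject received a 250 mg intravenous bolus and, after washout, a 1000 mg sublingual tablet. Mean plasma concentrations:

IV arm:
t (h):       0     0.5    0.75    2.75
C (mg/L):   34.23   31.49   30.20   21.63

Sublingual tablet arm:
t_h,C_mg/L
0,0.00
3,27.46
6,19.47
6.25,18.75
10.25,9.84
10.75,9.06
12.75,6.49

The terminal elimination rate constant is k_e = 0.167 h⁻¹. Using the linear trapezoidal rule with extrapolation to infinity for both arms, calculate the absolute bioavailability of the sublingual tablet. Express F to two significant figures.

Trapezoidal AUC_0→2.75 (IV):
  [0→0.5]: (34.23+31.49)/2 × 0.5 = 16.43
  [0.5→0.75]: (31.49+30.20)/2 × 0.25 = 7.71125
  [0.75→2.75]: (30.20+21.63)/2 × 2 = 51.83
  Sum = 75.97125 mg/L·h
IV tail: 21.63/0.167 = 129.521; AUC_iv,0→∞ = 75.97125 + 129.521 = 205.49225 mg/L·h
Trapezoidal AUC_0→12.75 (sublingual tablet):
  [0→3]: (0.00+27.46)/2 × 3 = 41.19
  [3→6]: (27.46+19.47)/2 × 3 = 70.395
  [6→6.25]: (19.47+18.75)/2 × 0.25 = 4.7775
  [6.25→10.25]: (18.75+9.84)/2 × 4 = 57.18
  [10.25→10.75]: (9.84+9.06)/2 × 0.5 = 4.725
  [10.75→12.75]: (9.06+6.49)/2 × 2 = 15.55
  Sum = 193.8175 mg/L·h
sublingual tablet tail: 6.49/0.167 = 38.862; AUC_ev,0→∞ = 193.8175 + 38.862 = 232.6795 mg/L·h
F = (AUC_ev/D_ev)/(AUC_iv/D_iv) = (232.6795/1000)/(205.49225/250) = 0.2326795/0.821969 = 0.2831

F = 0.28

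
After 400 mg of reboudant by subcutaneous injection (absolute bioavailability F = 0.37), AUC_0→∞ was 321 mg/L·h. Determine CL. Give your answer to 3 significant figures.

CL = F × Dose / AUC_0→∞
   = 0.37 × 400 / 321 = 0.461059 L/h

CL = 0.461 L/h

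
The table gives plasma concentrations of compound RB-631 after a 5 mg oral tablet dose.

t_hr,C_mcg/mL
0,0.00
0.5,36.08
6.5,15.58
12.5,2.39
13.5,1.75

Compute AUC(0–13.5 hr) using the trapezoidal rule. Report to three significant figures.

Trapezoidal AUC_0→13.5:
  [0→0.5]: (0.00+36.08)/2 × 0.5 = 9.02
  [0.5→6.5]: (36.08+15.58)/2 × 6 = 154.98
  [6.5→12.5]: (15.58+2.39)/2 × 6 = 53.91
  [12.5→13.5]: (2.39+1.75)/2 × 1 = 2.07
  Sum = 219.98 mcg/mL·hr

AUC = 220 mcg/mL·hr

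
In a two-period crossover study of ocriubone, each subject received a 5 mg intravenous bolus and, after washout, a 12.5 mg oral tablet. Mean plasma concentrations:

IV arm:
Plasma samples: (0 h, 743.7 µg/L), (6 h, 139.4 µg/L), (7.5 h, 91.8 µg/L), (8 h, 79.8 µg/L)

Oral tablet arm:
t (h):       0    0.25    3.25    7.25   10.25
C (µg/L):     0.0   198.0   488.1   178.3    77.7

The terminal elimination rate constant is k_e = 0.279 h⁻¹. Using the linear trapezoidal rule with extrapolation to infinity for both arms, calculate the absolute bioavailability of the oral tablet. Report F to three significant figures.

F = 0.387

Trapezoidal AUC_0→8 (IV):
  [0→6]: (743.7+139.4)/2 × 6 = 2649.3
  [6→7.5]: (139.4+91.8)/2 × 1.5 = 173.4
  [7.5→8]: (91.8+79.8)/2 × 0.5 = 42.9
  Sum = 2865.6 µg/L·h
IV tail: 79.8/0.279 = 286.022; AUC_iv,0→∞ = 2865.6 + 286.022 = 3151.622 µg/L·h
Trapezoidal AUC_0→10.25 (oral tablet):
  [0→0.25]: (0.0+198.0)/2 × 0.25 = 24.75
  [0.25→3.25]: (198.0+488.1)/2 × 3 = 1029.15
  [3.25→7.25]: (488.1+178.3)/2 × 4 = 1332.8
  [7.25→10.25]: (178.3+77.7)/2 × 3 = 384.0
  Sum = 2770.7 µg/L·h
oral tablet tail: 77.7/0.279 = 278.495; AUC_ev,0→∞ = 2770.7 + 278.495 = 3049.195 µg/L·h
F = (AUC_ev/D_ev)/(AUC_iv/D_iv) = (3049.195/12.5)/(3151.622/5) = 243.9356/630.3244 = 0.3870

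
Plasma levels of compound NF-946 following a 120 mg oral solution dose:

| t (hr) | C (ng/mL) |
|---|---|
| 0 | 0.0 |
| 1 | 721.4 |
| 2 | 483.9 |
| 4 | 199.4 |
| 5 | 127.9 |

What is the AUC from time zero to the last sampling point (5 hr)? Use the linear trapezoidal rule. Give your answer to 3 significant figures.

Trapezoidal AUC_0→5:
  [0→1]: (0.0+721.4)/2 × 1 = 360.7
  [1→2]: (721.4+483.9)/2 × 1 = 602.65
  [2→4]: (483.9+199.4)/2 × 2 = 683.3
  [4→5]: (199.4+127.9)/2 × 1 = 163.65
  Sum = 1810.3 ng/mL·hr

AUC = 1810 ng/mL·hr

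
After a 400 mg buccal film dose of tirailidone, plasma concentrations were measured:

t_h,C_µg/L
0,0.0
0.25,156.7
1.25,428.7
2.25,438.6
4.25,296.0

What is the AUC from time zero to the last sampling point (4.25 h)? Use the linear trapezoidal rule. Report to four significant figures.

AUC = 1481 µg/L·h

Trapezoidal AUC_0→4.25:
  [0→0.25]: (0.0+156.7)/2 × 0.25 = 19.5875
  [0.25→1.25]: (156.7+428.7)/2 × 1 = 292.7
  [1.25→2.25]: (428.7+438.6)/2 × 1 = 433.65
  [2.25→4.25]: (438.6+296.0)/2 × 2 = 734.6
  Sum = 1480.5375 µg/L·h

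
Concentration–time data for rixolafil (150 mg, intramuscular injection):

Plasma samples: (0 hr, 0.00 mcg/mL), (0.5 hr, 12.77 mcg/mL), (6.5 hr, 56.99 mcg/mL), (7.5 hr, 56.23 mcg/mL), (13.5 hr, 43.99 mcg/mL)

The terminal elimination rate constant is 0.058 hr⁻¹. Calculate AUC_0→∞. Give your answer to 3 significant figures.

AUC = 1330 mcg/mL·hr

Trapezoidal AUC_0→13.5:
  [0→0.5]: (0.00+12.77)/2 × 0.5 = 3.1925
  [0.5→6.5]: (12.77+56.99)/2 × 6 = 209.28
  [6.5→7.5]: (56.99+56.23)/2 × 1 = 56.61
  [7.5→13.5]: (56.23+43.99)/2 × 6 = 300.66
  Sum = 569.7425 mcg/mL·hr
Extrapolated tail: C_last / k_e = 43.99 / 0.058 = 758.448
AUC_0→∞ = 569.7425 + 758.448 = 1328.1905 mcg/mL·hr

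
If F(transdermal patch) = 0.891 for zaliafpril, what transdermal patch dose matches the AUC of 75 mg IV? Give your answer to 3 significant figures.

For equal systemic exposure: F × D_ev = D_iv
D_ev = D_iv / F = 75 / 0.891 = 84.1751 mg

D_transdermal = 84.2 mg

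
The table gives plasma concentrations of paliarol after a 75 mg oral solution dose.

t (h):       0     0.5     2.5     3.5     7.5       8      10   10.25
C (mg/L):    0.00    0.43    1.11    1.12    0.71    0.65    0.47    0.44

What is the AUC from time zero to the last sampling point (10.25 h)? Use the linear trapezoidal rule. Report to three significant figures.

Trapezoidal AUC_0→10.25:
  [0→0.5]: (0.00+0.43)/2 × 0.5 = 0.1075
  [0.5→2.5]: (0.43+1.11)/2 × 2 = 1.54
  [2.5→3.5]: (1.11+1.12)/2 × 1 = 1.115
  [3.5→7.5]: (1.12+0.71)/2 × 4 = 3.66
  [7.5→8]: (0.71+0.65)/2 × 0.5 = 0.34
  [8→10]: (0.65+0.47)/2 × 2 = 1.12
  [10→10.25]: (0.47+0.44)/2 × 0.25 = 0.11375
  Sum = 7.99625 mg/L·h

AUC = 8.00 mg/L·h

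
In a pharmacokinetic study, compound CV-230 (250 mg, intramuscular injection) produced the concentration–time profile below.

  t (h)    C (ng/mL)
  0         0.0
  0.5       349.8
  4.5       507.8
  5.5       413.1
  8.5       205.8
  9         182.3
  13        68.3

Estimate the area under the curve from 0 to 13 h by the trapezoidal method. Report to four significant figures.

AUC = 3790 ng/mL·h

Trapezoidal AUC_0→13:
  [0→0.5]: (0.0+349.8)/2 × 0.5 = 87.45
  [0.5→4.5]: (349.8+507.8)/2 × 4 = 1715.2
  [4.5→5.5]: (507.8+413.1)/2 × 1 = 460.45
  [5.5→8.5]: (413.1+205.8)/2 × 3 = 928.35
  [8.5→9]: (205.8+182.3)/2 × 0.5 = 97.025
  [9→13]: (182.3+68.3)/2 × 4 = 501.2
  Sum = 3789.675 ng/mL·h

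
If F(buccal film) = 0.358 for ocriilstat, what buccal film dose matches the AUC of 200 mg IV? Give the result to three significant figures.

For equal systemic exposure: F × D_ev = D_iv
D_ev = D_iv / F = 200 / 0.358 = 558.659 mg

D_buccal = 559 mg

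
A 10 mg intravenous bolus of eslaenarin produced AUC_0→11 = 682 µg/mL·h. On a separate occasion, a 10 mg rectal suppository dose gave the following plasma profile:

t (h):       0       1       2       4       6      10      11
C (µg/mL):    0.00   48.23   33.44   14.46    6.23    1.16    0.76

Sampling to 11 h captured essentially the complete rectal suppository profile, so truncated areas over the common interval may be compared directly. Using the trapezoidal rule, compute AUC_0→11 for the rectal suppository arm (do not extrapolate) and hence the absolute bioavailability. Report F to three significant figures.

Trapezoidal AUC_0→11 (rectal suppository):
  [0→1]: (0.00+48.23)/2 × 1 = 24.115
  [1→2]: (48.23+33.44)/2 × 1 = 40.835
  [2→4]: (33.44+14.46)/2 × 2 = 47.9
  [4→6]: (14.46+6.23)/2 × 2 = 20.69
  [6→10]: (6.23+1.16)/2 × 4 = 14.78
  [10→11]: (1.16+0.76)/2 × 1 = 0.96
  Sum = 149.28 µg/mL·h
F = (AUC_ev/D_ev)/(AUC_iv/D_iv) = (149.28/10)/(682/10) = 14.928/68.2 = 0.2189

F = 0.219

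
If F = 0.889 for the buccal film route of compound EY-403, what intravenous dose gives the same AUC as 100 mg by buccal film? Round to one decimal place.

D_iv = 88.9 mg

Systemic exposure from an extravascular dose = F × D_ev, so the equivalent IV dose is F × D_ev.
D_iv = F × D_ev = 0.889 × 100 = 88.9 mg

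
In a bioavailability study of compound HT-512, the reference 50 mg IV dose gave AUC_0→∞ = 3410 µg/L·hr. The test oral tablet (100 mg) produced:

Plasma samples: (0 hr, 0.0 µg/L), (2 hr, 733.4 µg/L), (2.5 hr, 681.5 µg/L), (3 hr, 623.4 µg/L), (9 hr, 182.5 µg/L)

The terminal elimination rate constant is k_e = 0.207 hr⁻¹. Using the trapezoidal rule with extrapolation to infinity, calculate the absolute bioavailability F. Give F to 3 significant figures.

Trapezoidal AUC_0→9 (oral tablet):
  [0→2]: (0.0+733.4)/2 × 2 = 733.4
  [2→2.5]: (733.4+681.5)/2 × 0.5 = 353.725
  [2.5→3]: (681.5+623.4)/2 × 0.5 = 326.225
  [3→9]: (623.4+182.5)/2 × 6 = 2417.7
  Sum = 3831.05 µg/L·hr
Tail: C_last/k_e = 182.5/0.207 = 881.643
AUC_0→∞ (oral tablet) = 3831.05 + 881.643 = 4712.693 µg/L·hr
F = (AUC_ev/D_ev)/(AUC_iv/D_iv) = (4712.693/100)/(3410/50) = 47.12693/68.2 = 0.6910

F = 0.691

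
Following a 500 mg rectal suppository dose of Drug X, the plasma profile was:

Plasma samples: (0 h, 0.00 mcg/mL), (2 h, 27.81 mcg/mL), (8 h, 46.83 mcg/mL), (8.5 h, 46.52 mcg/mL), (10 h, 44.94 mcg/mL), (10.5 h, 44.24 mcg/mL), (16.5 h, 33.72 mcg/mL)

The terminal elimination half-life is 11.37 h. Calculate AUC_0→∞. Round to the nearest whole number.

AUC = 1153 mcg/mL·h

Trapezoidal AUC_0→16.5:
  [0→2]: (0.00+27.81)/2 × 2 = 27.81
  [2→8]: (27.81+46.83)/2 × 6 = 223.92
  [8→8.5]: (46.83+46.52)/2 × 0.5 = 23.3375
  [8.5→10]: (46.52+44.94)/2 × 1.5 = 68.595
  [10→10.5]: (44.94+44.24)/2 × 0.5 = 22.295
  [10.5→16.5]: (44.24+33.72)/2 × 6 = 233.88
  Sum = 599.8375 mcg/mL·h
k_e = ln2 / t½ = 0.693147 / 11.37 = 0.0610 h^-1
Extrapolated tail: C_last / k_e = 33.72 / 0.061 = 552.787
AUC_0→∞ = 599.8375 + 552.787 = 1152.6245 mcg/mL·h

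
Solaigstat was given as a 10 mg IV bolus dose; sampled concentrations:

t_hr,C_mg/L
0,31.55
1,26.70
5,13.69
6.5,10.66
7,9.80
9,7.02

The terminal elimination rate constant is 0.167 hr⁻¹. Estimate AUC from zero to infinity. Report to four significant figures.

AUC = 192.1 mg/L·hr

Trapezoidal AUC_0→9:
  [0→1]: (31.55+26.70)/2 × 1 = 29.125
  [1→5]: (26.70+13.69)/2 × 4 = 80.78
  [5→6.5]: (13.69+10.66)/2 × 1.5 = 18.2625
  [6.5→7]: (10.66+9.80)/2 × 0.5 = 5.115
  [7→9]: (9.80+7.02)/2 × 2 = 16.82
  Sum = 150.1025 mg/L·hr
Extrapolated tail: C_last / k_e = 7.02 / 0.167 = 42.036
AUC_0→∞ = 150.1025 + 42.036 = 192.1385 mg/L·hr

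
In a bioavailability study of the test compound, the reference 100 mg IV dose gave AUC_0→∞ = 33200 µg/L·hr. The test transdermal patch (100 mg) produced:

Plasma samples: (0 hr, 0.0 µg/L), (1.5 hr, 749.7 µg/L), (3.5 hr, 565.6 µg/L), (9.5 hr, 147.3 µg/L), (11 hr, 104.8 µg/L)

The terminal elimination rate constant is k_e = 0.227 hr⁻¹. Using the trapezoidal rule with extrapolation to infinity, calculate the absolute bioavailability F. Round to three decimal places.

Trapezoidal AUC_0→11 (transdermal patch):
  [0→1.5]: (0.0+749.7)/2 × 1.5 = 562.275
  [1.5→3.5]: (749.7+565.6)/2 × 2 = 1315.3
  [3.5→9.5]: (565.6+147.3)/2 × 6 = 2138.7
  [9.5→11]: (147.3+104.8)/2 × 1.5 = 189.075
  Sum = 4205.35 µg/L·hr
Tail: C_last/k_e = 104.8/0.227 = 461.674
AUC_0→∞ (transdermal patch) = 4205.35 + 461.674 = 4667.024 µg/L·hr
F = (AUC_ev/D_ev)/(AUC_iv/D_iv) = (4667.024/100)/(33200/100) = 46.67024/332 = 0.1406

F = 0.141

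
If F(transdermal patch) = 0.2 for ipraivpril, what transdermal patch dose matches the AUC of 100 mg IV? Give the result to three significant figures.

D_transdermal = 500 mg

For equal systemic exposure: F × D_ev = D_iv
D_ev = D_iv / F = 100 / 0.2 = 500 mg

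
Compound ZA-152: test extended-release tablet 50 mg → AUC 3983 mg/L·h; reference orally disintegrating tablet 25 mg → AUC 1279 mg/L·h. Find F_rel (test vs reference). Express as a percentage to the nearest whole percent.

F_rel = 156%

F_rel = (AUC_test/D_test) / (AUC_ref/D_ref)
      = (3983/50) / (1279/25)
      = 79.66 / 51.16 = 1.5571 = 155.71%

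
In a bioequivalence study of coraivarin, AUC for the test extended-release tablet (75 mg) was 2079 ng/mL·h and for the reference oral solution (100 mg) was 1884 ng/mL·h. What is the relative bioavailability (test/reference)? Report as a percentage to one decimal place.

F_rel = 147.1%

F_rel = (AUC_test/D_test) / (AUC_ref/D_ref)
      = (2079/75) / (1884/100)
      = 27.72 / 18.84 = 1.4713 = 147.13%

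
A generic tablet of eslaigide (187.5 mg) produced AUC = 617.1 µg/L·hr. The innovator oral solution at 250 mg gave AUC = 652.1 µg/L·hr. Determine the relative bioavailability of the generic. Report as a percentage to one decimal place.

F_rel = 126.2%

F_rel = (AUC_test/D_test) / (AUC_ref/D_ref)
      = (617.1/187.5) / (652.1/250)
      = 3.2912 / 2.6084 = 1.2618 = 126.18%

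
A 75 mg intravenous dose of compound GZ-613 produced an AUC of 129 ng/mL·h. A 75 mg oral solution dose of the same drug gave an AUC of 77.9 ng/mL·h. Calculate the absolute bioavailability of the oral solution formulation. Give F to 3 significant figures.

F = (AUC_ev / D_ev) / (AUC_iv / D_iv)
  = (77.9/75) / (129/75)
  = 1.03867 / 1.72 = 0.6039

F = 0.604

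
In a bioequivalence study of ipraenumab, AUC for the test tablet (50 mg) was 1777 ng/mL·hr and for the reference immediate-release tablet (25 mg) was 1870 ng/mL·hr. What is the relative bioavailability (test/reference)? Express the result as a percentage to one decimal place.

F_rel = (AUC_test/D_test) / (AUC_ref/D_ref)
      = (1777/50) / (1870/25)
      = 35.54 / 74.8 = 0.4751 = 47.51%

F_rel = 47.5%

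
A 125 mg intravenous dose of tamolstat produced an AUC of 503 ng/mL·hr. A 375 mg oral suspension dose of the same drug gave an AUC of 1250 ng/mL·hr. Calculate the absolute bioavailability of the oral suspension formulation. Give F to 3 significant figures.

F = (AUC_ev / D_ev) / (AUC_iv / D_iv)
  = (1250/375) / (503/125)
  = 3.33333 / 4.024 = 0.8284

F = 0.828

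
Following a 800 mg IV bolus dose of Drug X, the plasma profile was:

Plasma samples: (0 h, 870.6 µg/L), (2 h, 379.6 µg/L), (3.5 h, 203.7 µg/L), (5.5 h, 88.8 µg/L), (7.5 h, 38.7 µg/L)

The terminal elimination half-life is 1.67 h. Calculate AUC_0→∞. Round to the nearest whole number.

AUC = 2201 µg/L·h

Trapezoidal AUC_0→7.5:
  [0→2]: (870.6+379.6)/2 × 2 = 1250.2
  [2→3.5]: (379.6+203.7)/2 × 1.5 = 437.475
  [3.5→5.5]: (203.7+88.8)/2 × 2 = 292.5
  [5.5→7.5]: (88.8+38.7)/2 × 2 = 127.5
  Sum = 2107.675 µg/L·h
k_e = ln2 / t½ = 0.693147 / 1.67 = 0.4151 h^-1
Extrapolated tail: C_last / k_e = 38.7 / 0.4151 = 93.231
AUC_0→∞ = 2107.675 + 93.231 = 2200.906 µg/L·h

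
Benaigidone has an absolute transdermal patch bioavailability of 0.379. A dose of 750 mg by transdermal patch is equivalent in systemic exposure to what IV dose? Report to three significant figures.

D_iv = 284 mg

Systemic exposure from an extravascular dose = F × D_ev, so the equivalent IV dose is F × D_ev.
D_iv = F × D_ev = 0.379 × 750 = 284.25 mg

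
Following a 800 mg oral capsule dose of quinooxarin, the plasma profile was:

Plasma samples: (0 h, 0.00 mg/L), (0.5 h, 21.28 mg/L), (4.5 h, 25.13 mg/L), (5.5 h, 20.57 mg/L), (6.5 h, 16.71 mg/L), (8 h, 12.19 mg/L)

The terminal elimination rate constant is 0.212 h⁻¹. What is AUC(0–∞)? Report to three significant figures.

AUC = 219 mg/L·h

Trapezoidal AUC_0→8:
  [0→0.5]: (0.00+21.28)/2 × 0.5 = 5.32
  [0.5→4.5]: (21.28+25.13)/2 × 4 = 92.82
  [4.5→5.5]: (25.13+20.57)/2 × 1 = 22.85
  [5.5→6.5]: (20.57+16.71)/2 × 1 = 18.64
  [6.5→8]: (16.71+12.19)/2 × 1.5 = 21.675
  Sum = 161.305 mg/L·h
Extrapolated tail: C_last / k_e = 12.19 / 0.212 = 57.500
AUC_0→∞ = 161.305 + 57.500 = 218.805 mg/L·h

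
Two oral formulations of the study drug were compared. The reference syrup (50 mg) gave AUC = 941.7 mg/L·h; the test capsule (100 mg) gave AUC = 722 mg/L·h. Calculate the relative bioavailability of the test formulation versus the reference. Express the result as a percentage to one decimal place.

F_rel = (AUC_test/D_test) / (AUC_ref/D_ref)
      = (722/100) / (941.7/50)
      = 7.22 / 18.834 = 0.3833 = 38.33%

F_rel = 38.3%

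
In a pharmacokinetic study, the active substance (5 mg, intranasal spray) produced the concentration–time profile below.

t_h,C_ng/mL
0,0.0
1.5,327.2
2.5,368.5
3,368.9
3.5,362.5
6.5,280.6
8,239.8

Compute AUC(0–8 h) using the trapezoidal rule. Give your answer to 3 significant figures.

Trapezoidal AUC_0→8:
  [0→1.5]: (0.0+327.2)/2 × 1.5 = 245.4
  [1.5→2.5]: (327.2+368.5)/2 × 1 = 347.85
  [2.5→3]: (368.5+368.9)/2 × 0.5 = 184.35
  [3→3.5]: (368.9+362.5)/2 × 0.5 = 182.85
  [3.5→6.5]: (362.5+280.6)/2 × 3 = 964.65
  [6.5→8]: (280.6+239.8)/2 × 1.5 = 390.3
  Sum = 2315.4 ng/mL·h

AUC = 2320 ng/mL·h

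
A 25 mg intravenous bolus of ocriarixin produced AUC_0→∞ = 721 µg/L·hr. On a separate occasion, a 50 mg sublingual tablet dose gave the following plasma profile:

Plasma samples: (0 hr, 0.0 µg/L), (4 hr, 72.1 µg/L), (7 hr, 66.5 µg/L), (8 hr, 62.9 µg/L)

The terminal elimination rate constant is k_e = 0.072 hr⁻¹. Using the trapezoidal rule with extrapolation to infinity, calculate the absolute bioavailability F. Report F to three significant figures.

F = 0.895

Trapezoidal AUC_0→8 (sublingual tablet):
  [0→4]: (0.0+72.1)/2 × 4 = 144.2
  [4→7]: (72.1+66.5)/2 × 3 = 207.9
  [7→8]: (66.5+62.9)/2 × 1 = 64.7
  Sum = 416.8 µg/L·hr
Tail: C_last/k_e = 62.9/0.072 = 873.611
AUC_0→∞ (sublingual tablet) = 416.8 + 873.611 = 1290.411 µg/L·hr
F = (AUC_ev/D_ev)/(AUC_iv/D_iv) = (1290.411/50)/(721/25) = 25.80822/28.84 = 0.8949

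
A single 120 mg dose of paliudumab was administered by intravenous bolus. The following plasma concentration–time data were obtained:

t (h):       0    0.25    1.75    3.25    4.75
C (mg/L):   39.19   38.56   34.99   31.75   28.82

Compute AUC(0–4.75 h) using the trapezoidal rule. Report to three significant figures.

AUC = 160 mg/L·h

Trapezoidal AUC_0→4.75:
  [0→0.25]: (39.19+38.56)/2 × 0.25 = 9.71875
  [0.25→1.75]: (38.56+34.99)/2 × 1.5 = 55.1625
  [1.75→3.25]: (34.99+31.75)/2 × 1.5 = 50.055
  [3.25→4.75]: (31.75+28.82)/2 × 1.5 = 45.4275
  Sum = 160.36375 mg/L·h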